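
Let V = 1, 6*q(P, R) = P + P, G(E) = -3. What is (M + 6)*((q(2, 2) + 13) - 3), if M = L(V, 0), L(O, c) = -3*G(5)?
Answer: 160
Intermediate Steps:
q(P, R) = P/3 (q(P, R) = (P + P)/6 = (2*P)/6 = P/3)
L(O, c) = 9 (L(O, c) = -3*(-3) = 9)
M = 9
(M + 6)*((q(2, 2) + 13) - 3) = (9 + 6)*(((⅓)*2 + 13) - 3) = 15*((⅔ + 13) - 3) = 15*(41/3 - 3) = 15*(32/3) = 160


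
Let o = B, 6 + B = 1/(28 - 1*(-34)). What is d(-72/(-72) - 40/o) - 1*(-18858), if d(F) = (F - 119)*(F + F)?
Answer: 2360152782/137641 ≈ 17147.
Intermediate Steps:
B = -371/62 (B = -6 + 1/(28 - 1*(-34)) = -6 + 1/(28 + 34) = -6 + 1/62 = -371/62 ≈ -5.9839)
o = -371/62 ≈ -5.9839
d(F) = 2*F*(-119 + F) (d(F) = (-119 + F)*(2*F) = 2*F*(-119 + F))
d(-72/(-72) - 40/o) - 1*(-18858) = 2*(-72/(-72) - 40/(-371/62))*(-119 + (-72/(-72) - 40/(-371/62))) - 1*(-18858) = 2*(-72*(-1/72) - 40*(-62/371))*(-119 + (-72*(-1/72) - 40*(-62/371))) + 18858 = 2*(1 + 2480/371)*(-119 + (1 + 2480/371)) + 18858 = 2*(2851/371)*(-119 + 2851/371) + 18858 = 2*(2851/371)*(-41298/371) + 18858 = -235481196/137641 + 18858 = 2360152782/137641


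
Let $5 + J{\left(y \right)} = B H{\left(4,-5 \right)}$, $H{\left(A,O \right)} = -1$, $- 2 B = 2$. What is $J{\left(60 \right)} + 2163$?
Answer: $2159$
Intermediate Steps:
$B = -1$ ($B = \left(- \frac{1}{2}\right) 2 = -1$)
$J{\left(y \right)} = -4$ ($J{\left(y \right)} = -5 - -1 = -5 + 1 = -4$)
$J{\left(60 \right)} + 2163 = -4 + 2163 = 2159$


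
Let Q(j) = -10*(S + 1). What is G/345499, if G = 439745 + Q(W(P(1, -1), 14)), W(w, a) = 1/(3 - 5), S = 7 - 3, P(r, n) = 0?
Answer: 439695/345499 ≈ 1.2726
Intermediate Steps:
S = 4
W(w, a) = -½ (W(w, a) = 1/(-2) = -½)
Q(j) = -50 (Q(j) = -10*(4 + 1) = -10*5 = -50)
G = 439695 (G = 439745 - 50 = 439695)
G/345499 = 439695/345499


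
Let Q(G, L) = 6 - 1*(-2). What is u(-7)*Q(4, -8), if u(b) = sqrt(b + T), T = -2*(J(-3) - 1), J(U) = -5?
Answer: 8*sqrt(5) ≈ 17.889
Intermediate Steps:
Q(G, L) = 8 (Q(G, L) = 6 + 2 = 8)
T = 12 (T = -2*(-5 - 1) = -2*(-6) = 12)
u(b) = sqrt(12 + b) (u(b) = sqrt(b + 12) = sqrt(12 + b))
u(-7)*Q(4, -8) = sqrt(12 - 7)*8 = sqrt(5)*8 = 8*sqrt(5)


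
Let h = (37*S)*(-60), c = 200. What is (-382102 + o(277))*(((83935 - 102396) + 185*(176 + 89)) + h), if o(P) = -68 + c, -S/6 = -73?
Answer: 359737818120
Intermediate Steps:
S = 438 (S = -6*(-73) = 438)
h = -972360 (h = (37*438)*(-60) = 16206*(-60) = -972360)
o(P) = 132 (o(P) = -68 + 200 = 132)
(-382102 + o(277))*(((83935 - 102396) + 185*(176 + 89)) + h) = (-382102 + 132)*(((83935 - 102396) + 185*(176 + 89)) - 972360) = -381970*((-18461 + 185*265) - 972360) = -381970*((-18461 + 49025) - 972360) = -381970*(30564 - 972360) = -381970*(-941796) = 359737818120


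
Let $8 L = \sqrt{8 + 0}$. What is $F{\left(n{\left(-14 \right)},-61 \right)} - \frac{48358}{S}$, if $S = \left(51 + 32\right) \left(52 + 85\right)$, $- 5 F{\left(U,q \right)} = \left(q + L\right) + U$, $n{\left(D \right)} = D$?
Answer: $\frac{122207}{11371} - \frac{\sqrt{2}}{20} \approx 10.677$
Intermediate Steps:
$L = \frac{\sqrt{2}}{4}$ ($L = \frac{\sqrt{8 + 0}}{8} = \frac{\sqrt{8}}{8} = \frac{2 \sqrt{2}}{8} = \frac{\sqrt{2}}{4} \approx 0.35355$)
$F{\left(U,q \right)} = - \frac{U}{5} - \frac{q}{5} - \frac{\sqrt{2}}{20}$ ($F{\left(U,q \right)} = - \frac{\left(q + \frac{\sqrt{2}}{4}\right) + U}{5} = - \frac{U + q + \frac{\sqrt{2}}{4}}{5} = - \frac{U}{5} - \frac{q}{5} - \frac{\sqrt{2}}{20}$)
$S = 11371$ ($S = 83 \cdot 137 = 11371$)
$F{\left(n{\left(-14 \right)},-61 \right)} - \frac{48358}{S} = \left(\left(- \frac{1}{5}\right) \left(-14\right) - - \frac{61}{5} - \frac{\sqrt{2}}{20}\right) - \frac{48358}{11371} = \left(\frac{14}{5} + \frac{61}{5} - \frac{\sqrt{2}}{20}\right) - 48358 \cdot \frac{1}{11371} = \left(15 - \frac{\sqrt{2}}{20}\right) - \frac{48358}{11371} = \frac{122207}{11371} - \frac{\sqrt{2}}{20}$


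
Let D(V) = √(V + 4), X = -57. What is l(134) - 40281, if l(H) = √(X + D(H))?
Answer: -40281 + I*√(57 - √138) ≈ -40281.0 + 6.727*I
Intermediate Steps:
D(V) = √(4 + V)
l(H) = √(-57 + √(4 + H))
l(134) - 40281 = √(-57 + √(4 + 134)) - 40281 = √(-57 + √138) - 40281 = -40281 + √(-57 + √138)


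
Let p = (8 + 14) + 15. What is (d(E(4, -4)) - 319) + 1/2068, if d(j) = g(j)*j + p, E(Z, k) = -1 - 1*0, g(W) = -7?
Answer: -568699/2068 ≈ -275.00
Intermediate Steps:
E(Z, k) = -1 (E(Z, k) = -1 + 0 = -1)
p = 37 (p = 22 + 15 = 37)
d(j) = 37 - 7*j (d(j) = -7*j + 37 = 37 - 7*j)
(d(E(4, -4)) - 319) + 1/2068 = ((37 - 7*(-1)) - 319) + 1/2068 = ((37 + 7) - 319) + 1/2068 = (44 - 319) + 1/2068 = -275 + 1/2068 = -568699/2068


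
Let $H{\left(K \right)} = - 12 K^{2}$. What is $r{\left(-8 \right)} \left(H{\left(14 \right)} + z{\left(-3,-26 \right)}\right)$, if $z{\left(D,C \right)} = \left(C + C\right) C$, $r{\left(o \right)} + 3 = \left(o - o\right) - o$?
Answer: $-5000$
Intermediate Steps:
$r{\left(o \right)} = -3 - o$ ($r{\left(o \right)} = -3 + \left(\left(o - o\right) - o\right) = -3 + \left(0 - o\right) = -3 - o$)
$z{\left(D,C \right)} = 2 C^{2}$ ($z{\left(D,C \right)} = 2 C C = 2 C^{2}$)
$r{\left(-8 \right)} \left(H{\left(14 \right)} + z{\left(-3,-26 \right)}\right) = \left(-3 - -8\right) \left(- 12 \cdot 14^{2} + 2 \left(-26\right)^{2}\right) = \left(-3 + 8\right) \left(\left(-12\right) 196 + 2 \cdot 676\right) = 5 \left(-2352 + 1352\right) = 5 \left(-1000\right) = -5000$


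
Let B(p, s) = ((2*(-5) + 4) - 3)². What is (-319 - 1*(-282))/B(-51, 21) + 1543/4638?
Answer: -15541/125226 ≈ -0.12410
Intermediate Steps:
B(p, s) = 81 (B(p, s) = ((-10 + 4) - 3)² = (-6 - 3)² = (-9)² = 81)
(-319 - 1*(-282))/B(-51, 21) + 1543/4638 = (-319 - 1*(-282))/81 + 1543/4638 = (-319 + 282)*(1/81) + 1543*(1/4638) = -37*1/81 + 1543/4638 = -37/81 + 1543/4638 = -15541/125226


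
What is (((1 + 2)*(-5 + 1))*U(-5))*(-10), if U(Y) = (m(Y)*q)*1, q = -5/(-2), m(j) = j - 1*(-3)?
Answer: -600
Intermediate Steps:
m(j) = 3 + j (m(j) = j + 3 = 3 + j)
q = 5/2 (q = -5*(-1/2) = 5/2 ≈ 2.5000)
U(Y) = 15/2 + 5*Y/2 (U(Y) = ((3 + Y)*(5/2))*1 = (15/2 + 5*Y/2)*1 = 15/2 + 5*Y/2)
(((1 + 2)*(-5 + 1))*U(-5))*(-10) = (((1 + 2)*(-5 + 1))*(15/2 + (5/2)*(-5)))*(-10) = ((3*(-4))*(15/2 - 25/2))*(-10) = -12*(-5)*(-10) = 60*(-10) = -600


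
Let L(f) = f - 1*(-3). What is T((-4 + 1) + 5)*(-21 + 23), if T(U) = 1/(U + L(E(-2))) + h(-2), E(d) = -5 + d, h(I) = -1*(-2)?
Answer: 3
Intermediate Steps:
h(I) = 2
L(f) = 3 + f (L(f) = f + 3 = 3 + f)
T(U) = 2 + 1/(-4 + U) (T(U) = 1/(U + (3 + (-5 - 2))) + 2 = 1/(U + (3 - 7)) + 2 = 1/(U - 4) + 2 = 1/(-4 + U) + 2 = 2 + 1/(-4 + U))
T((-4 + 1) + 5)*(-21 + 23) = ((-7 + 2*((-4 + 1) + 5))/(-4 + ((-4 + 1) + 5)))*(-21 + 23) = ((-7 + 2*(-3 + 5))/(-4 + (-3 + 5)))*2 = ((-7 + 2*2)/(-4 + 2))*2 = ((-7 + 4)/(-2))*2 = -½*(-3)*2 = (3/2)*2 = 3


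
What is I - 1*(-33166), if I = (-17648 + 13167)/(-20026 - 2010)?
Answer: 730850457/22036 ≈ 33166.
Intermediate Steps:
I = 4481/22036 (I = -4481/(-22036) = -4481*(-1/22036) = 4481/22036 ≈ 0.20335)
I - 1*(-33166) = 4481/22036 - 1*(-33166) = 4481/22036 + 33166 = 730850457/22036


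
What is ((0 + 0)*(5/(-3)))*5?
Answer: 0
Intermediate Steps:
((0 + 0)*(5/(-3)))*5 = (0*(5*(-⅓)))*5 = (0*(-5/3))*5 = 0*5 = 0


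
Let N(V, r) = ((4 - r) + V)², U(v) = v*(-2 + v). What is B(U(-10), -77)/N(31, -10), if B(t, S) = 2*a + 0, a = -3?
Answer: -2/675 ≈ -0.0029630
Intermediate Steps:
B(t, S) = -6 (B(t, S) = 2*(-3) + 0 = -6 + 0 = -6)
N(V, r) = (4 + V - r)²
B(U(-10), -77)/N(31, -10) = -6/(4 + 31 - 1*(-10))² = -6/(4 + 31 + 10)² = -6/(45²) = -6/2025 = -6*1/2025 = -2/675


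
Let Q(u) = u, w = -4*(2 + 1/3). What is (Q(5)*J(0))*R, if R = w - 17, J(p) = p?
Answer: 0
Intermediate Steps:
w = -28/3 (w = -4*(2 + 1/3) = -4*7/3 = -28/3 ≈ -9.3333)
R = -79/3 (R = -28/3 - 17 = -79/3 ≈ -26.333)
(Q(5)*J(0))*R = (5*0)*(-79/3) = 0*(-79/3) = 0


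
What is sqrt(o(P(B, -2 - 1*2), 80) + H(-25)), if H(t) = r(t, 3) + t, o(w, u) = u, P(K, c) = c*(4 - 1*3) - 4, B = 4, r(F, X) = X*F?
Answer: 2*I*sqrt(5) ≈ 4.4721*I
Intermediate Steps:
r(F, X) = F*X
P(K, c) = -4 + c (P(K, c) = c*(4 - 3) - 4 = c*1 - 4 = c - 4 = -4 + c)
H(t) = 4*t (H(t) = t*3 + t = 3*t + t = 4*t)
sqrt(o(P(B, -2 - 1*2), 80) + H(-25)) = sqrt(80 + 4*(-25)) = sqrt(80 - 100) = sqrt(-20) = 2*I*sqrt(5)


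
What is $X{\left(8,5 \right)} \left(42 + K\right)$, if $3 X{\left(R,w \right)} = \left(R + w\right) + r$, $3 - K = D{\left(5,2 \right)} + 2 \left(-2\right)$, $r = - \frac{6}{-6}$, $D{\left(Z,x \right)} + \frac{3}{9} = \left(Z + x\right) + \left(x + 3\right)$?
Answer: $\frac{1568}{9} \approx 174.22$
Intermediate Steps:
$D{\left(Z,x \right)} = \frac{8}{3} + Z + 2 x$ ($D{\left(Z,x \right)} = - \frac{1}{3} + \left(\left(Z + x\right) + \left(x + 3\right)\right) = - \frac{1}{3} + \left(\left(Z + x\right) + \left(3 + x\right)\right) = - \frac{1}{3} + \left(3 + Z + 2 x\right) = \frac{8}{3} + Z + 2 x$)
$r = 1$ ($r = \left(-6\right) \left(- \frac{1}{6}\right) = 1$)
$K = - \frac{14}{3}$ ($K = 3 - \left(\left(\frac{8}{3} + 5 + 2 \cdot 2\right) + 2 \left(-2\right)\right) = 3 - \left(\left(\frac{8}{3} + 5 + 4\right) - 4\right) = 3 - \left(\frac{35}{3} - 4\right) = 3 - \frac{23}{3} = - \frac{14}{3} \approx -4.6667$)
$X{\left(R,w \right)} = \frac{1}{3} + \frac{R}{3} + \frac{w}{3}$ ($X{\left(R,w \right)} = \frac{\left(R + w\right) + 1}{3} = \frac{1 + R + w}{3} = \frac{1}{3} + \frac{R}{3} + \frac{w}{3}$)
$X{\left(8,5 \right)} \left(42 + K\right) = \left(\frac{1}{3} + \frac{1}{3} \cdot 8 + \frac{1}{3} \cdot 5\right) \left(42 - \frac{14}{3}\right) = \left(\frac{1}{3} + \frac{8}{3} + \frac{5}{3}\right) \frac{112}{3} = \frac{14}{3} \cdot \frac{112}{3} = \frac{1568}{9}$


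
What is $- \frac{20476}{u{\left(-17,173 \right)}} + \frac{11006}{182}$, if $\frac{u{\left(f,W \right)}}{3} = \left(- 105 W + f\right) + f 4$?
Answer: $\frac{151576283}{2491125} \approx 60.846$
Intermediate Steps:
$u{\left(f,W \right)} = - 315 W + 15 f$ ($u{\left(f,W \right)} = 3 \left(\left(- 105 W + f\right) + f 4\right) = 3 \left(\left(f - 105 W\right) + 4 f\right) = 3 \left(- 105 W + 5 f\right) = - 315 W + 15 f$)
$- \frac{20476}{u{\left(-17,173 \right)}} + \frac{11006}{182} = - \frac{20476}{\left(-315\right) 173 + 15 \left(-17\right)} + \frac{11006}{182} = - \frac{20476}{-54495 - 255} + 11006 \cdot \frac{1}{182} = - \frac{20476}{-54750} + \frac{5503}{91} = \left(-20476\right) \left(- \frac{1}{54750}\right) + \frac{5503}{91} = \frac{10238}{27375} + \frac{5503}{91} = \frac{151576283}{2491125}$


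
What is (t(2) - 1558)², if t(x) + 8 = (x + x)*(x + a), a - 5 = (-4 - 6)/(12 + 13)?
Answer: 59259204/25 ≈ 2.3704e+6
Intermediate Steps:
a = 23/5 (a = 5 + (-4 - 6)/(12 + 13) = 5 - 10/25 = 5 - 10*1/25 = 5 - ⅖ = 23/5 ≈ 4.6000)
t(x) = -8 + 2*x*(23/5 + x) (t(x) = -8 + (x + x)*(x + 23/5) = -8 + (2*x)*(23/5 + x) = -8 + 2*x*(23/5 + x))
(t(2) - 1558)² = ((-8 + 2*2² + (46/5)*2) - 1558)² = ((-8 + 2*4 + 92/5) - 1558)² = ((-8 + 8 + 92/5) - 1558)² = (92/5 - 1558)² = (-7698/5)² = 59259204/25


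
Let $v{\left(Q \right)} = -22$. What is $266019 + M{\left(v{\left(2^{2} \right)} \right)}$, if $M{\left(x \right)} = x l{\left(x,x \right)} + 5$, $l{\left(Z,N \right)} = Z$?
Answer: $266508$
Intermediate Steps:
$M{\left(x \right)} = 5 + x^{2}$ ($M{\left(x \right)} = x x + 5 = x^{2} + 5 = 5 + x^{2}$)
$266019 + M{\left(v{\left(2^{2} \right)} \right)} = 266019 + \left(5 + \left(-22\right)^{2}\right) = 266019 + \left(5 + 484\right) = 266019 + 489 = 266508$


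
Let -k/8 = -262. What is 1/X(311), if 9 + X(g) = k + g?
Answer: 1/2398 ≈ 0.00041701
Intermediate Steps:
k = 2096 (k = -8*(-262) = 2096)
X(g) = 2087 + g (X(g) = -9 + (2096 + g) = 2087 + g)
1/X(311) = 1/(2087 + 311) = 1/2398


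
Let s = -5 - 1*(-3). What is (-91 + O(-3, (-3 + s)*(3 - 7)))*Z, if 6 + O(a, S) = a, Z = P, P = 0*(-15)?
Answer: 0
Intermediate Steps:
P = 0
s = -2 (s = -5 + 3 = -2)
Z = 0
O(a, S) = -6 + a
(-91 + O(-3, (-3 + s)*(3 - 7)))*Z = (-91 + (-6 - 3))*0 = (-91 - 9)*0 = -100*0 = 0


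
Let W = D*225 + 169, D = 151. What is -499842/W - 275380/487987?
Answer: -126659486387/8330914064 ≈ -15.204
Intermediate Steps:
W = 34144 (W = 151*225 + 169 = 33975 + 169 = 34144)
-499842/W - 275380/487987 = -499842/34144 - 275380/487987 = -499842*1/34144 - 275380*1/487987 = -249921/17072 - 275380/487987 = -126659486387/8330914064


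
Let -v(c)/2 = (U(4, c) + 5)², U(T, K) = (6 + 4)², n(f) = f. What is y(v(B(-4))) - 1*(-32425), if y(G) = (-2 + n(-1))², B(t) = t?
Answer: 32434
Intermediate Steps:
U(T, K) = 100 (U(T, K) = 10² = 100)
v(c) = -22050 (v(c) = -2*(100 + 5)² = -2*105² = -2*11025 = -22050)
y(G) = 9 (y(G) = (-2 - 1)² = (-3)² = 9)
y(v(B(-4))) - 1*(-32425) = 9 - 1*(-32425) = 9 + 32425 = 32434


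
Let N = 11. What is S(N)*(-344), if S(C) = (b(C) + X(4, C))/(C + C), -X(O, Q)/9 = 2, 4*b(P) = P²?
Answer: -2107/11 ≈ -191.55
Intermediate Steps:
b(P) = P²/4
X(O, Q) = -18 (X(O, Q) = -9*2 = -18)
S(C) = (-18 + C²/4)/(2*C) (S(C) = (C²/4 - 18)/(C + C) = (-18 + C²/4)/((2*C)) = (-18 + C²/4)*(1/(2*C)) = (-18 + C²/4)/(2*C))
S(N)*(-344) = (-9/11 + (⅛)*11)*(-344) = (-9*1/11 + 11/8)*(-344) = (-9/11 + 11/8)*(-344) = (49/88)*(-344) = -2107/11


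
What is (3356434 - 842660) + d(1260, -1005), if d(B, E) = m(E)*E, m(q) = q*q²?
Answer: 1020153014399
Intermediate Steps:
m(q) = q³
d(B, E) = E⁴ (d(B, E) = E³*E = E⁴)
(3356434 - 842660) + d(1260, -1005) = (3356434 - 842660) + (-1005)⁴ = 2513774 + 1020150500625 = 1020153014399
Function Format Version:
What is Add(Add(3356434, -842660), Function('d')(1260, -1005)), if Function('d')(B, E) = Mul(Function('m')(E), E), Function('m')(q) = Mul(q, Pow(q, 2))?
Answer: 1020153014399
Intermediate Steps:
Function('m')(q) = Pow(q, 3)
Function('d')(B, E) = Pow(E, 4) (Function('d')(B, E) = Mul(Pow(E, 3), E) = Pow(E, 4))
Add(Add(3356434, -842660), Function('d')(1260, -1005)) = Add(Add(3356434, -842660), Pow(-1005, 4)) = Add(2513774, 1020150500625) = 1020153014399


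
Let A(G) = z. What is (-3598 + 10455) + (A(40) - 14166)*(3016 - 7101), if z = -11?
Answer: 57919902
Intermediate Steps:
A(G) = -11
(-3598 + 10455) + (A(40) - 14166)*(3016 - 7101) = (-3598 + 10455) + (-11 - 14166)*(3016 - 7101) = 6857 - 14177*(-4085) = 6857 + 57913045 = 57919902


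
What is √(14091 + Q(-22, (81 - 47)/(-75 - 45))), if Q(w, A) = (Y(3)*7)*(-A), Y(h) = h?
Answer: √1409695/10 ≈ 118.73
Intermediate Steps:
Q(w, A) = -21*A (Q(w, A) = (3*7)*(-A) = 21*(-A) = -21*A)
√(14091 + Q(-22, (81 - 47)/(-75 - 45))) = √(14091 - 21*(81 - 47)/(-75 - 45)) = √(14091 - 714/(-120)) = √(14091 - 714*(-1)/120) = √(14091 - 21*(-17/60)) = √(14091 + 119/20) = √(281939/20) = √1409695/10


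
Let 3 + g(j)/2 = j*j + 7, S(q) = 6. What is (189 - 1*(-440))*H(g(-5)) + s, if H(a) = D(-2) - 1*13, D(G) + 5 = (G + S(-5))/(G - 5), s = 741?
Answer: -76583/7 ≈ -10940.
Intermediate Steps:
g(j) = 8 + 2*j² (g(j) = -6 + 2*(j*j + 7) = -6 + 2*(j² + 7) = -6 + 2*(7 + j²) = -6 + (14 + 2*j²) = 8 + 2*j²)
D(G) = -5 + (6 + G)/(-5 + G) (D(G) = -5 + (G + 6)/(G - 5) = -5 + (6 + G)/(-5 + G))
H(a) = -130/7 (H(a) = (31 - 4*(-2))/(-5 - 2) - 1*13 = (31 + 8)/(-7) - 13 = -⅐*39 - 13 = -39/7 - 13 = -130/7)
(189 - 1*(-440))*H(g(-5)) + s = (189 - 1*(-440))*(-130/7) + 741 = (189 + 440)*(-130/7) + 741 = 629*(-130/7) + 741 = -81770/7 + 741 = -76583/7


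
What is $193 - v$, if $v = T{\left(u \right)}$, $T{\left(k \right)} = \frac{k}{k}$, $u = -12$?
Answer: $192$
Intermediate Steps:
$T{\left(k \right)} = 1$
$v = 1$
$193 - v = 193 - 1 = 192$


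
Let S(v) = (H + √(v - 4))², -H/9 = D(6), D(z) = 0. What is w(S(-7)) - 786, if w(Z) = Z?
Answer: -797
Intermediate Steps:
H = 0 (H = -9*0 = 0)
S(v) = -4 + v (S(v) = (0 + √(v - 4))² = (0 + √(-4 + v))² = (√(-4 + v))² = -4 + v)
w(S(-7)) - 786 = (-4 - 7) - 786 = -11 - 786 = -797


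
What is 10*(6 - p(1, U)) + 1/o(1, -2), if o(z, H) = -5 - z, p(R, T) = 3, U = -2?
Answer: 179/6 ≈ 29.833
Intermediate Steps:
10*(6 - p(1, U)) + 1/o(1, -2) = 10*(6 - 1*3) + 1/(-5 - 1*1) = 10*(6 - 3) + 1/(-5 - 1) = 10*3 + 1/(-6) = 30 - ⅙ = 179/6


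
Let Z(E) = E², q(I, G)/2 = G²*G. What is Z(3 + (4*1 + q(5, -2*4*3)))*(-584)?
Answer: -446190530504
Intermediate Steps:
q(I, G) = 2*G³ (q(I, G) = 2*(G²*G) = 2*G³)
Z(3 + (4*1 + q(5, -2*4*3)))*(-584) = (3 + (4*1 + 2*(-2*4*3)³))²*(-584) = (3 + (4 + 2*(-8*3)³))²*(-584) = (3 + (4 + 2*(-24)³))²*(-584) = (3 + (4 + 2*(-13824)))²*(-584) = (3 + (4 - 27648))²*(-584) = (3 - 27644)²*(-584) = (-27641)²*(-584) = 764024881*(-584) = -446190530504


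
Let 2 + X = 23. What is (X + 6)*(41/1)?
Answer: 1107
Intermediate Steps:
X = 21 (X = -2 + 23 = 21)
(X + 6)*(41/1) = (21 + 6)*(41/1) = 27*(41*1) = 27*41 = 1107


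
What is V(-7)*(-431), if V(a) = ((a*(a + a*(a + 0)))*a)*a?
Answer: 6208986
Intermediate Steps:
V(a) = a**3*(a + a**2) (V(a) = ((a*(a + a*a))*a)*a = ((a*(a + a**2))*a)*a = (a**2*(a + a**2))*a = a**3*(a + a**2))
V(-7)*(-431) = ((-7)**4*(1 - 7))*(-431) = (2401*(-6))*(-431) = -14406*(-431) = 6208986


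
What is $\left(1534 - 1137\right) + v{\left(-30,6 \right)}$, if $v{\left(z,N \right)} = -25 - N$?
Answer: $366$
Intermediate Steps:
$\left(1534 - 1137\right) + v{\left(-30,6 \right)} = \left(1534 - 1137\right) - 31 = 397 - 31 = 366$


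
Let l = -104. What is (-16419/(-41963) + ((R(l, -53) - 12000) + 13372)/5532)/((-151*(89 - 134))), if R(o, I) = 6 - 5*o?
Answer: 85237841/788693326110 ≈ 0.00010807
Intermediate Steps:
(-16419/(-41963) + ((R(l, -53) - 12000) + 13372)/5532)/((-151*(89 - 134))) = (-16419/(-41963) + (((6 - 5*(-104)) - 12000) + 13372)/5532)/((-151*(89 - 134))) = (-16419*(-1/41963) + (((6 + 520) - 12000) + 13372)*(1/5532))/((-151*(-45))) = (16419/41963 + ((526 - 12000) + 13372)*(1/5532))/6795 = (16419/41963 + (-11474 + 13372)*(1/5532))*(1/6795) = (16419/41963 + 1898*(1/5532))*(1/6795) = (16419/41963 + 949/2766)*(1/6795) = (85237841/116069658)*(1/6795) = 85237841/788693326110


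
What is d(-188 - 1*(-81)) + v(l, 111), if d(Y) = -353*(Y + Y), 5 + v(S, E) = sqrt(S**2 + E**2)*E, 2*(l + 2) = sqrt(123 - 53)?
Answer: 75537 + 111*sqrt(49370 - 8*sqrt(70))/2 ≈ 87860.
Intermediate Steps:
l = -2 + sqrt(70)/2 (l = -2 + sqrt(123 - 53)/2 = -2 + sqrt(70)/2 ≈ 2.1833)
v(S, E) = -5 + E*sqrt(E**2 + S**2) (v(S, E) = -5 + sqrt(S**2 + E**2)*E = -5 + sqrt(E**2 + S**2)*E = -5 + E*sqrt(E**2 + S**2))
d(Y) = -706*Y
d(-188 - 1*(-81)) + v(l, 111) = -706*(-188 - 1*(-81)) + (-5 + 111*sqrt(111**2 + (-2 + sqrt(70)/2)**2)) = -706*(-188 + 81) + (-5 + 111*sqrt(12321 + (-2 + sqrt(70)/2)**2)) = -706*(-107) + (-5 + 111*sqrt(12321 + (-2 + sqrt(70)/2)**2)) = 75542 + (-5 + 111*sqrt(12321 + (-2 + sqrt(70)/2)**2)) = 75537 + 111*sqrt(12321 + (-2 + sqrt(70)/2)**2)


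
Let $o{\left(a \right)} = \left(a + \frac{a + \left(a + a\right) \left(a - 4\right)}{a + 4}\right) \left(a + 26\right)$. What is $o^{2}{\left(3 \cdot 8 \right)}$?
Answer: $\frac{428490000}{49} \approx 8.7447 \cdot 10^{6}$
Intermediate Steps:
$o{\left(a \right)} = \left(26 + a\right) \left(a + \frac{a + 2 a \left(-4 + a\right)}{4 + a}\right)$ ($o{\left(a \right)} = \left(a + \frac{a + 2 a \left(-4 + a\right)}{4 + a}\right) \left(26 + a\right) = \left(26 + a\right) \left(a + \frac{a + 2 a \left(-4 + a\right)}{4 + a}\right)$)
$o^{2}{\left(3 \cdot 8 \right)} = \left(\frac{3 \cdot 3 \cdot 8 \left(-26 + \left(3 \cdot 8\right)^{2} + 25 \cdot 3 \cdot 8\right)}{4 + 3 \cdot 8}\right)^{2} = \left(3 \cdot 24 \frac{1}{4 + 24} \left(-26 + 24^{2} + 25 \cdot 24\right)\right)^{2} = \left(3 \cdot 24 \cdot \frac{1}{28} \left(-26 + 576 + 600\right)\right)^{2} = \left(3 \cdot 24 \cdot \frac{1}{28} \cdot 1150\right)^{2} = \left(\frac{20700}{7}\right)^{2} = \frac{428490000}{49}$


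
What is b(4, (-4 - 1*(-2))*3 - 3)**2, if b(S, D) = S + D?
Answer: 25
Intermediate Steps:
b(S, D) = D + S
b(4, (-4 - 1*(-2))*3 - 3)**2 = (((-4 - 1*(-2))*3 - 3) + 4)**2 = (((-4 + 2)*3 - 3) + 4)**2 = ((-2*3 - 3) + 4)**2 = ((-6 - 3) + 4)**2 = (-9 + 4)**2 = (-5)**2 = 25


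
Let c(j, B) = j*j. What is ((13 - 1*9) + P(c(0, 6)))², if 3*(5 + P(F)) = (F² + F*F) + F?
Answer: 1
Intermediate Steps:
c(j, B) = j²
P(F) = -5 + F/3 + 2*F²/3 (P(F) = -5 + ((F² + F*F) + F)/3 = -5 + ((F² + F²) + F)/3 = -5 + (2*F² + F)/3 = -5 + (F + 2*F²)/3 = -5 + (F/3 + 2*F²/3) = -5 + F/3 + 2*F²/3)
((13 - 1*9) + P(c(0, 6)))² = ((13 - 1*9) + (-5 + (⅓)*0² + 2*(0²)²/3))² = ((13 - 9) + (-5 + (⅓)*0 + (⅔)*0²))² = (4 + (-5 + 0 + (⅔)*0))² = (4 + (-5 + 0 + 0))² = (4 - 5)² = (-1)² = 1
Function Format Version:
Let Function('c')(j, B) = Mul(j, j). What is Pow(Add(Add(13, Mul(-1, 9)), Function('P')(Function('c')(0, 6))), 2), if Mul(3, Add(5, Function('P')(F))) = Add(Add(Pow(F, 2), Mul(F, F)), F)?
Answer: 1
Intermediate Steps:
Function('c')(j, B) = Pow(j, 2)
Function('P')(F) = Add(-5, Mul(Rational(1, 3), F), Mul(Rational(2, 3), Pow(F, 2))) (Function('P')(F) = Add(-5, Mul(Rational(1, 3), Add(Add(Pow(F, 2), Mul(F, F)), F))) = Add(-5, Mul(Rational(1, 3), Add(Add(Pow(F, 2), Pow(F, 2)), F))) = Add(-5, Mul(Rational(1, 3), Add(Mul(2, Pow(F, 2)), F))) = Add(-5, Mul(Rational(1, 3), Add(F, Mul(2, Pow(F, 2))))) = Add(-5, Add(Mul(Rational(1, 3), F), Mul(Rational(2, 3), Pow(F, 2)))) = Add(-5, Mul(Rational(1, 3), F), Mul(Rational(2, 3), Pow(F, 2))))
Pow(Add(Add(13, Mul(-1, 9)), Function('P')(Function('c')(0, 6))), 2) = Pow(Add(Add(13, Mul(-1, 9)), Add(-5, Mul(Rational(1, 3), Pow(0, 2)), Mul(Rational(2, 3), Pow(Pow(0, 2), 2)))), 2) = Pow(Add(Add(13, -9), Add(-5, Mul(Rational(1, 3), 0), Mul(Rational(2, 3), Pow(0, 2)))), 2) = Pow(Add(4, Add(-5, 0, Mul(Rational(2, 3), 0))), 2) = Pow(Add(4, Add(-5, 0, 0)), 2) = Pow(Add(4, -5), 2) = Pow(-1, 2) = 1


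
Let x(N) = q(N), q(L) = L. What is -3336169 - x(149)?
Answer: -3336318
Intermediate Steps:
x(N) = N
-3336169 - x(149) = -3336169 - 1*149 = -3336169 - 149 = -3336318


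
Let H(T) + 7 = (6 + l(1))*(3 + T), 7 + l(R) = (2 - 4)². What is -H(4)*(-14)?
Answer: 196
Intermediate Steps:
l(R) = -3 (l(R) = -7 + (2 - 4)² = -7 + (-2)² = -7 + 4 = -3)
H(T) = 2 + 3*T (H(T) = -7 + (6 - 3)*(3 + T) = -7 + 3*(3 + T) = -7 + (9 + 3*T) = 2 + 3*T)
-H(4)*(-14) = -(2 + 3*4)*(-14) = -(2 + 12)*(-14) = -14*(-14) = -1*(-196) = 196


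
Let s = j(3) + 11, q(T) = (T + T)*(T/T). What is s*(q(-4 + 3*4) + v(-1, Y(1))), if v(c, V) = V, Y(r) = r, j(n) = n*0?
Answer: 187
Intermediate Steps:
j(n) = 0
q(T) = 2*T (q(T) = (2*T)*1 = 2*T)
s = 11 (s = 0 + 11 = 11)
s*(q(-4 + 3*4) + v(-1, Y(1))) = 11*(2*(-4 + 3*4) + 1) = 11*(2*(-4 + 12) + 1) = 11*(2*8 + 1) = 11*(16 + 1) = 11*17 = 187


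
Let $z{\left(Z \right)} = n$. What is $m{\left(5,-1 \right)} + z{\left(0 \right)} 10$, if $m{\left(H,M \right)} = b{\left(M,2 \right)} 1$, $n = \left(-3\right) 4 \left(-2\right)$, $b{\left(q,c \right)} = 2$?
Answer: $242$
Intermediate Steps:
$n = 24$ ($n = \left(-12\right) \left(-2\right) = 24$)
$z{\left(Z \right)} = 24$
$m{\left(H,M \right)} = 2$ ($m{\left(H,M \right)} = 2 \cdot 1 = 2$)
$m{\left(5,-1 \right)} + z{\left(0 \right)} 10 = 2 + 24 \cdot 10 = 2 + 240 = 242$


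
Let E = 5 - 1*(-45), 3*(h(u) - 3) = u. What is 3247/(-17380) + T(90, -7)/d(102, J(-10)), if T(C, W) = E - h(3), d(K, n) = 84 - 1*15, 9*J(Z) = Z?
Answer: 25019/52140 ≈ 0.47984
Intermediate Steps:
J(Z) = Z/9
h(u) = 3 + u/3
d(K, n) = 69 (d(K, n) = 84 - 15 = 69)
E = 50 (E = 5 + 45 = 50)
T(C, W) = 46 (T(C, W) = 50 - (3 + (⅓)*3) = 50 - (3 + 1) = 50 - 1*4 = 50 - 4 = 46)
3247/(-17380) + T(90, -7)/d(102, J(-10)) = 3247/(-17380) + 46/69 = 3247*(-1/17380) + 46*(1/69) = -3247/17380 + ⅔ = 25019/52140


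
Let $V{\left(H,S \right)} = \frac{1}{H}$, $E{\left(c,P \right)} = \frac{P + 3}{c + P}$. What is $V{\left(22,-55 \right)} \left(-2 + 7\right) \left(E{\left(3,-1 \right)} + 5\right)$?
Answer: $\frac{15}{11} \approx 1.3636$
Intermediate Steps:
$E{\left(c,P \right)} = \frac{3 + P}{P + c}$
$V{\left(22,-55 \right)} \left(-2 + 7\right) \left(E{\left(3,-1 \right)} + 5\right) = \frac{\left(-2 + 7\right) \left(\frac{3 - 1}{-1 + 3} + 5\right)}{22} = \frac{5 \left(\frac{1}{2} \cdot 2 + 5\right)}{22} = \frac{5 \left(1 + 5\right)}{22} = \frac{5 \cdot 6}{22} = \frac{1}{22} \cdot 30 = \frac{15}{11}$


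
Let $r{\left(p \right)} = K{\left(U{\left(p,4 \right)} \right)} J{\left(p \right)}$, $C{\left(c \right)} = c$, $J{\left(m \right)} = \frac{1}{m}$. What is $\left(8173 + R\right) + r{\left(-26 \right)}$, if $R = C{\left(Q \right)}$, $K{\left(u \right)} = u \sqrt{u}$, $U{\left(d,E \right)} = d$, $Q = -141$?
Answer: $8032 + i \sqrt{26} \approx 8032.0 + 5.099 i$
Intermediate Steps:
$K{\left(u \right)} = u^{\frac{3}{2}}$
$r{\left(p \right)} = \sqrt{p}$ ($r{\left(p \right)} = \frac{p^{\frac{3}{2}}}{p} = \sqrt{p}$)
$R = -141$
$\left(8173 + R\right) + r{\left(-26 \right)} = \left(8173 - 141\right) + \sqrt{-26} = 8032 + i \sqrt{26}$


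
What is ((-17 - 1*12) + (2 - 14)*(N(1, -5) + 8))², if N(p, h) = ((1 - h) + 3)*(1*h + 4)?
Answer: 289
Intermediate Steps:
N(p, h) = (4 + h)*(4 - h) (N(p, h) = (4 - h)*(h + 4) = (4 - h)*(4 + h) = (4 + h)*(4 - h))
((-17 - 1*12) + (2 - 14)*(N(1, -5) + 8))² = ((-17 - 1*12) + (2 - 14)*((16 - 1*(-5)²) + 8))² = ((-17 - 12) - 12*((16 - 1*25) + 8))² = (-29 - 12*((16 - 25) + 8))² = (-29 - 12*(-9 + 8))² = (-29 - 12*(-1))² = (-29 + 12)² = (-17)² = 289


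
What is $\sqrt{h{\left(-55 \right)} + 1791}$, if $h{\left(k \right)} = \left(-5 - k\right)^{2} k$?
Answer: $i \sqrt{135709} \approx 368.39 i$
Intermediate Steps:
$h{\left(k \right)} = k \left(-5 - k\right)^{2}$
$\sqrt{h{\left(-55 \right)} + 1791} = \sqrt{- 55 \left(5 - 55\right)^{2} + 1791} = \sqrt{- 55 \left(-50\right)^{2} + 1791} = \sqrt{\left(-55\right) 2500 + 1791} = \sqrt{-137500 + 1791} = \sqrt{-135709} = i \sqrt{135709}$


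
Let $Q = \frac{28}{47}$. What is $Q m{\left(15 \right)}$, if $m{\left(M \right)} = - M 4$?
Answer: $- \frac{1680}{47} \approx -35.745$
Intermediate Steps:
$m{\left(M \right)} = - 4 M$
$Q = \frac{28}{47}$ ($Q = 28 \cdot \frac{1}{47} = \frac{28}{47} \approx 0.59575$)
$Q m{\left(15 \right)} = \frac{28 \left(\left(-4\right) 15\right)}{47} = \frac{28}{47} \left(-60\right) = - \frac{1680}{47}$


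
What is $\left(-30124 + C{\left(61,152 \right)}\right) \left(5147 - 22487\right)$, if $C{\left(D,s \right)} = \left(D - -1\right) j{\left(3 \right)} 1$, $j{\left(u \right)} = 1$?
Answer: $521275080$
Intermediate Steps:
$C{\left(D,s \right)} = 1 + D$ ($C{\left(D,s \right)} = \left(D - -1\right) 1 \cdot 1 = \left(D + 1\right) 1 \cdot 1 = \left(1 + D\right) 1 \cdot 1 = \left(1 + D\right) 1 = 1 + D$)
$\left(-30124 + C{\left(61,152 \right)}\right) \left(5147 - 22487\right) = \left(-30124 + \left(1 + 61\right)\right) \left(5147 - 22487\right) = \left(-30124 + 62\right) \left(-17340\right) = \left(-30062\right) \left(-17340\right) = 521275080$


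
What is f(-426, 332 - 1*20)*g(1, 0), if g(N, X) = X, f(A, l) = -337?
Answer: 0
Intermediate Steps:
f(-426, 332 - 1*20)*g(1, 0) = -337*0 = 0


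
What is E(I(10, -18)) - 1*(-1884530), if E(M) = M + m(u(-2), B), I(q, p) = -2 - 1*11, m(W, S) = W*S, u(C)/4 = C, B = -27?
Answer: 1884733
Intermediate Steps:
u(C) = 4*C
m(W, S) = S*W
I(q, p) = -13 (I(q, p) = -2 - 11 = -13)
E(M) = 216 + M (E(M) = M - 108*(-2) = M - 27*(-8) = M + 216 = 216 + M)
E(I(10, -18)) - 1*(-1884530) = (216 - 13) - 1*(-1884530) = 203 + 1884530 = 1884733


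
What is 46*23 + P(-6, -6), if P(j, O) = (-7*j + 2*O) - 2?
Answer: 1086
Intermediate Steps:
P(j, O) = -2 - 7*j + 2*O
46*23 + P(-6, -6) = 46*23 + (-2 - 7*(-6) + 2*(-6)) = 1058 + (-2 + 42 - 12) = 1058 + 28 = 1086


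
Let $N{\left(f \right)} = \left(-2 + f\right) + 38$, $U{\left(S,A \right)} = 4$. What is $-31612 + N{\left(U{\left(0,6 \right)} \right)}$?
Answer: $-31572$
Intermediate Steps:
$N{\left(f \right)} = 36 + f$
$-31612 + N{\left(U{\left(0,6 \right)} \right)} = -31612 + \left(36 + 4\right) = -31612 + 40 = -31572$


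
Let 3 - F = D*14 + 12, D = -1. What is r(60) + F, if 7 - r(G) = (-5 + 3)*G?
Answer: 132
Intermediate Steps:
r(G) = 7 + 2*G (r(G) = 7 - (-5 + 3)*G = 7 - (-2)*G = 7 + 2*G)
F = 5 (F = 3 - (-1*14 + 12) = 3 - (-14 + 12) = 3 - 1*(-2) = 3 + 2 = 5)
r(60) + F = (7 + 2*60) + 5 = (7 + 120) + 5 = 127 + 5 = 132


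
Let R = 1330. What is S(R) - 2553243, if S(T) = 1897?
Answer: -2551346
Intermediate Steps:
S(R) - 2553243 = 1897 - 2553243 = -2551346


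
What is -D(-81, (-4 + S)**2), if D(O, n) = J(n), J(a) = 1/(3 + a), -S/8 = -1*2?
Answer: -1/147 ≈ -0.0068027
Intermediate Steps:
S = 16 (S = -(-8)*2 = -8*(-2) = 16)
D(O, n) = 1/(3 + n)
-D(-81, (-4 + S)**2) = -1/(3 + (-4 + 16)**2) = -1/(3 + 12**2) = -1/(3 + 144) = -1/147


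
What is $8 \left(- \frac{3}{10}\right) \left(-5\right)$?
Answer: $12$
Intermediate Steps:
$8 \left(- \frac{3}{10}\right) \left(-5\right) = \left(- \frac{12}{5}\right) \left(-5\right) = 12$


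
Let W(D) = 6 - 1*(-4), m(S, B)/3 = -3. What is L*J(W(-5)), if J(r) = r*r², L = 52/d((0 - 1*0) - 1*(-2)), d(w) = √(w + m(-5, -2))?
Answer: -52000*I*√7/7 ≈ -19654.0*I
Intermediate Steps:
m(S, B) = -9 (m(S, B) = 3*(-3) = -9)
W(D) = 10 (W(D) = 6 + 4 = 10)
d(w) = √(-9 + w) (d(w) = √(w - 9) = √(-9 + w))
L = -52*I*√7/7 (L = 52/(√(-9 + ((0 - 1*0) - 1*(-2)))) = 52/(√(-9 + ((0 + 0) + 2))) = 52/(√(-9 + (0 + 2))) = 52/(√(-9 + 2)) = 52/(√(-7)) = 52/((I*√7)) = 52*(-I*√7/7) = -52*I*√7/7 ≈ -19.654*I)
J(r) = r³
L*J(W(-5)) = -52*I*√7/7*10³ = -52*I*√7/7*1000 = -52000*I*√7/7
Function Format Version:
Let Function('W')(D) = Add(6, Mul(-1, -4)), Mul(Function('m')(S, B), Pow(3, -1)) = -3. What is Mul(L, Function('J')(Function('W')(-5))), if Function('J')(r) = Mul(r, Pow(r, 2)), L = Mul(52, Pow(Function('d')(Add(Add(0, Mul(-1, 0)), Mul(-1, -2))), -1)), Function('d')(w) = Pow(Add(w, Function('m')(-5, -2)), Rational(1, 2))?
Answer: Mul(Rational(-52000, 7), I, Pow(7, Rational(1, 2))) ≈ Mul(-19654., I)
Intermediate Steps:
Function('m')(S, B) = -9 (Function('m')(S, B) = Mul(3, -3) = -9)
Function('W')(D) = 10 (Function('W')(D) = Add(6, 4) = 10)
Function('d')(w) = Pow(Add(-9, w), Rational(1, 2)) (Function('d')(w) = Pow(Add(w, -9), Rational(1, 2)) = Pow(Add(-9, w), Rational(1, 2)))
L = Mul(Rational(-52, 7), I, Pow(7, Rational(1, 2))) (L = Mul(52, Pow(Pow(Add(-9, Add(Add(0, Mul(-1, 0)), Mul(-1, -2))), Rational(1, 2)), -1)) = Mul(52, Pow(Pow(Add(-9, Add(Add(0, 0), 2)), Rational(1, 2)), -1)) = Mul(52, Pow(Pow(Add(-9, Add(0, 2)), Rational(1, 2)), -1)) = Mul(52, Pow(Pow(Add(-9, 2), Rational(1, 2)), -1)) = Mul(52, Pow(Pow(-7, Rational(1, 2)), -1)) = Mul(52, Pow(Mul(I, Pow(7, Rational(1, 2))), -1)) = Mul(52, Mul(Rational(-1, 7), I, Pow(7, Rational(1, 2)))) = Mul(Rational(-52, 7), I, Pow(7, Rational(1, 2))) ≈ Mul(-19.654, I))
Function('J')(r) = Pow(r, 3)
Mul(L, Function('J')(Function('W')(-5))) = Mul(Mul(Rational(-52, 7), I, Pow(7, Rational(1, 2))), Pow(10, 3)) = Mul(Mul(Rational(-52, 7), I, Pow(7, Rational(1, 2))), 1000) = Mul(Rational(-52000, 7), I, Pow(7, Rational(1, 2)))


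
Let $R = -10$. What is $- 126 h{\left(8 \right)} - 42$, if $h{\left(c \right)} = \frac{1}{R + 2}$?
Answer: $- \frac{105}{4} \approx -26.25$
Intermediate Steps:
$h{\left(c \right)} = - \frac{1}{8}$ ($h{\left(c \right)} = \frac{1}{-10 + 2} = \frac{1}{-8} = - \frac{1}{8}$)
$- 126 h{\left(8 \right)} - 42 = \left(-126\right) \left(- \frac{1}{8}\right) - 42 = \frac{63}{4} - 42 = - \frac{105}{4}$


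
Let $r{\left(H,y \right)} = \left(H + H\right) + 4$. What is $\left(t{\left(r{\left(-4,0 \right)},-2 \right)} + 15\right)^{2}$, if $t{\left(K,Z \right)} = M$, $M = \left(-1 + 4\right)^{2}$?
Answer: $576$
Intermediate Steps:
$r{\left(H,y \right)} = 4 + 2 H$ ($r{\left(H,y \right)} = 2 H + 4 = 4 + 2 H$)
$M = 9$ ($M = 3^{2} = 9$)
$t{\left(K,Z \right)} = 9$
$\left(t{\left(r{\left(-4,0 \right)},-2 \right)} + 15\right)^{2} = \left(9 + 15\right)^{2} = 24^{2} = 576$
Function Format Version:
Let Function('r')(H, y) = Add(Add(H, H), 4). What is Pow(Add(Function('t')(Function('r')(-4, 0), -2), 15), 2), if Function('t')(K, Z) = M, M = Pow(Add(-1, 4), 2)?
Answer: 576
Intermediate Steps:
Function('r')(H, y) = Add(4, Mul(2, H)) (Function('r')(H, y) = Add(Mul(2, H), 4) = Add(4, Mul(2, H)))
M = 9 (M = Pow(3, 2) = 9)
Function('t')(K, Z) = 9
Pow(Add(Function('t')(Function('r')(-4, 0), -2), 15), 2) = Pow(Add(9, 15), 2) = Pow(24, 2) = 576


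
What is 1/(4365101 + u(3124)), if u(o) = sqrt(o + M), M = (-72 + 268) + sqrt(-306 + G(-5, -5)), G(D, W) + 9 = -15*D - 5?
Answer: 1/(4365101 + sqrt(3320 + 7*I*sqrt(5))) ≈ 2.2909e-7 - 0.e-14*I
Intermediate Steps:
G(D, W) = -14 - 15*D (G(D, W) = -9 + (-15*D - 5) = -9 + (-5 - 15*D) = -14 - 15*D)
M = 196 + 7*I*sqrt(5) (M = (-72 + 268) + sqrt(-306 + (-14 - 15*(-5))) = 196 + sqrt(-306 + (-14 + 75)) = 196 + sqrt(-306 + 61) = 196 + sqrt(-245) = 196 + 7*I*sqrt(5) ≈ 196.0 + 15.652*I)
u(o) = sqrt(196 + o + 7*I*sqrt(5)) (u(o) = sqrt(o + (196 + 7*I*sqrt(5))) = sqrt(196 + o + 7*I*sqrt(5)))
1/(4365101 + u(3124)) = 1/(4365101 + sqrt(196 + 3124 + 7*I*sqrt(5))) = 1/(4365101 + sqrt(3320 + 7*I*sqrt(5)))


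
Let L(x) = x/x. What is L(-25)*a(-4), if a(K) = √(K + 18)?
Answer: √14 ≈ 3.7417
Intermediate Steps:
a(K) = √(18 + K)
L(x) = 1
L(-25)*a(-4) = 1*√(18 - 4) = 1*√14 = √14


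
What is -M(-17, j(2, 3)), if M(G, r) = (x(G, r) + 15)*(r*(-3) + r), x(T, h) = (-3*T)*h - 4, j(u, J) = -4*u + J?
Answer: 2440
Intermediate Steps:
j(u, J) = J - 4*u
x(T, h) = -4 - 3*T*h (x(T, h) = -3*T*h - 4 = -4 - 3*T*h)
M(G, r) = -2*r*(11 - 3*G*r) (M(G, r) = ((-4 - 3*G*r) + 15)*(r*(-3) + r) = (11 - 3*G*r)*(-3*r + r) = (11 - 3*G*r)*(-2*r) = -2*r*(11 - 3*G*r))
-M(-17, j(2, 3)) = -2*(3 - 4*2)*(-11 + 3*(-17)*(3 - 4*2)) = -2*(3 - 8)*(-11 + 3*(-17)*(3 - 8)) = -2*(-5)*(-11 + 3*(-17)*(-5)) = -2*(-5)*(-11 + 255) = -2*(-5)*244 = -1*(-2440) = 2440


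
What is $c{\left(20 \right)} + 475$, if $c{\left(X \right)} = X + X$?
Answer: $515$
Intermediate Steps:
$c{\left(X \right)} = 2 X$
$c{\left(20 \right)} + 475 = 2 \cdot 20 + 475 = 40 + 475 = 515$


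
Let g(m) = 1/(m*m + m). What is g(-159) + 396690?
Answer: 9965646181/25122 ≈ 3.9669e+5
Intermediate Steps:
g(m) = 1/(m + m²) (g(m) = 1/(m² + m) = 1/(m + m²))
g(-159) + 396690 = 1/((-159)*(1 - 159)) + 396690 = -1/159/(-158) + 396690 = -1/159*(-1/158) + 396690 = 1/25122 + 396690 = 9965646181/25122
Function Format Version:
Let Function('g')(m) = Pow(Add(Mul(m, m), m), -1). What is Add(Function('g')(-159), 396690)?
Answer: Rational(9965646181, 25122) ≈ 3.9669e+5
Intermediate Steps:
Function('g')(m) = Pow(Add(m, Pow(m, 2)), -1) (Function('g')(m) = Pow(Add(Pow(m, 2), m), -1) = Pow(Add(m, Pow(m, 2)), -1))
Add(Function('g')(-159), 396690) = Add(Mul(Pow(-159, -1), Pow(Add(1, -159), -1)), 396690) = Add(Mul(Rational(-1, 159), Pow(-158, -1)), 396690) = Add(Mul(Rational(-1, 159), Rational(-1, 158)), 396690) = Add(Rational(1, 25122), 396690) = Rational(9965646181, 25122)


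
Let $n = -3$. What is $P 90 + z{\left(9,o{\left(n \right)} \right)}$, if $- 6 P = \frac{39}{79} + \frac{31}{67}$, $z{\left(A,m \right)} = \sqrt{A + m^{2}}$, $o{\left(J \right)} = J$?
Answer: $- \frac{75930}{5293} + 3 \sqrt{2} \approx -10.103$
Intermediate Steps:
$P = - \frac{2531}{15879}$ ($P = - \frac{\frac{39}{79} + \frac{31}{67}}{6} = \left(- \frac{1}{6}\right) \frac{5062}{5293} = - \frac{2531}{15879} \approx -0.15939$)
$P 90 + z{\left(9,o{\left(n \right)} \right)} = \left(- \frac{2531}{15879}\right) 90 + \sqrt{9 + \left(-3\right)^{2}} = - \frac{75930}{5293} + \sqrt{9 + 9} = - \frac{75930}{5293} + \sqrt{18} = - \frac{75930}{5293} + 3 \sqrt{2}$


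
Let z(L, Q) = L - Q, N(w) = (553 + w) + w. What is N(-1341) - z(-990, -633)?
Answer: -1772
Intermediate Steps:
N(w) = 553 + 2*w
N(-1341) - z(-990, -633) = (553 + 2*(-1341)) - (-990 - 1*(-633)) = (553 - 2682) - (-990 + 633) = -2129 - 1*(-357) = -2129 + 357 = -1772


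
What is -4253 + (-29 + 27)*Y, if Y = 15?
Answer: -4283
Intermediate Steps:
-4253 + (-29 + 27)*Y = -4253 + (-29 + 27)*15 = -4253 - 2*15 = -4253 - 30 = -4283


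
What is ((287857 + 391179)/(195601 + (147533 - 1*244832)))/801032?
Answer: 169759/19685761916 ≈ 8.6234e-6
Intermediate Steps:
((287857 + 391179)/(195601 + (147533 - 1*244832)))/801032 = (679036/(195601 + (147533 - 244832)))*(1/801032) = (679036/(195601 - 97299))*(1/801032) = (679036/98302)*(1/801032) = (679036*(1/98302))*(1/801032) = (339518/49151)*(1/801032) = 169759/19685761916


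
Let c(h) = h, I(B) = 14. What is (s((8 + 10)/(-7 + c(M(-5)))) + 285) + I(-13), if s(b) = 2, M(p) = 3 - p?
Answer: 301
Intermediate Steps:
(s((8 + 10)/(-7 + c(M(-5)))) + 285) + I(-13) = (2 + 285) + 14 = 287 + 14 = 301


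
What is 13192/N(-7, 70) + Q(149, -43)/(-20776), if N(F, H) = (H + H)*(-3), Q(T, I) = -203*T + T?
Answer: -4668497/155820 ≈ -29.961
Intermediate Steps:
Q(T, I) = -202*T
N(F, H) = -6*H (N(F, H) = (2*H)*(-3) = -6*H)
13192/N(-7, 70) + Q(149, -43)/(-20776) = 13192/((-6*70)) - 202*149/(-20776) = 13192/(-420) - 30098*(-1/20776) = 13192*(-1/420) + 15049/10388 = -3298/105 + 15049/10388 = -4668497/155820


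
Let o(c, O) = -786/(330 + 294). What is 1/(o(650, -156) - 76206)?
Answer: -104/7925555 ≈ -1.3122e-5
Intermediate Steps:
o(c, O) = -131/104 (o(c, O) = -786/624 = -786*1/624 = -131/104)
1/(o(650, -156) - 76206) = 1/(-131/104 - 76206) = 1/(-7925555/104) = -104/7925555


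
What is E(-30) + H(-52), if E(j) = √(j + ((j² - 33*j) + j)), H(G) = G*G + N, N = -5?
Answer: 2699 + √1830 ≈ 2741.8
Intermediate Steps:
H(G) = -5 + G² (H(G) = G*G - 5 = G² - 5 = -5 + G²)
E(j) = √(j² - 31*j) (E(j) = √(j + (j² - 32*j)) = √(j² - 31*j))
E(-30) + H(-52) = √(-30*(-31 - 30)) + (-5 + (-52)²) = √(-30*(-61)) + (-5 + 2704) = √1830 + 2699 = 2699 + √1830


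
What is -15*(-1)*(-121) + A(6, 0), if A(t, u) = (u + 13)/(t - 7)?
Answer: -1828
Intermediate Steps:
A(t, u) = (13 + u)/(-7 + t)
-15*(-1)*(-121) + A(6, 0) = -15*(-1)*(-121) + (13 + 0)/(-7 + 6) = 15*(-121) + 13/(-1) = -1815 - 1*13 = -1815 - 13 = -1828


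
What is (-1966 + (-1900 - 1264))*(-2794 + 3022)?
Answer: -1169640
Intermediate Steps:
(-1966 + (-1900 - 1264))*(-2794 + 3022) = (-1966 - 3164)*228 = -5130*228 = -1169640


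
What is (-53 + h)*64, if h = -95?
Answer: -9472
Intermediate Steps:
(-53 + h)*64 = (-53 - 95)*64 = -148*64 = -9472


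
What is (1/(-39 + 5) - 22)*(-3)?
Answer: 2247/34 ≈ 66.088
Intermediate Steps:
(1/(-39 + 5) - 22)*(-3) = (1/(-34) - 22)*(-3) = (-1/34 - 22)*(-3) = -749/34*(-3) = 2247/34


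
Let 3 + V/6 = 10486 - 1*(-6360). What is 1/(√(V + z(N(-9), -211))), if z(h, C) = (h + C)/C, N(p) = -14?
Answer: √4499250693/21323463 ≈ 0.0031457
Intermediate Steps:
z(h, C) = (C + h)/C
V = 101058 (V = -18 + 6*(10486 - 1*(-6360)) = -18 + 6*(10486 + 6360) = -18 + 6*16846 = -18 + 101076 = 101058)
1/(√(V + z(N(-9), -211))) = 1/(√(101058 + (-211 - 14)/(-211))) = 1/(√(101058 - 1/211*(-225))) = 1/(√(101058 + 225/211)) = 1/(√(21323463/211)) = 1/(√4499250693/211) = √4499250693/21323463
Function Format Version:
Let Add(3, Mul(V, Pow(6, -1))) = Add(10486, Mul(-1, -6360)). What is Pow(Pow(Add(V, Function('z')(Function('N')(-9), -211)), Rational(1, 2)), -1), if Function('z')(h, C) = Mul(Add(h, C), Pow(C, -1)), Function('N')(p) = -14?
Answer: Mul(Rational(1, 21323463), Pow(4499250693, Rational(1, 2))) ≈ 0.0031457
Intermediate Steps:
Function('z')(h, C) = Mul(Pow(C, -1), Add(C, h)) (Function('z')(h, C) = Mul(Add(C, h), Pow(C, -1)) = Mul(Pow(C, -1), Add(C, h)))
V = 101058 (V = Add(-18, Mul(6, Add(10486, Mul(-1, -6360)))) = Add(-18, Mul(6, Add(10486, 6360))) = Add(-18, Mul(6, 16846)) = Add(-18, 101076) = 101058)
Pow(Pow(Add(V, Function('z')(Function('N')(-9), -211)), Rational(1, 2)), -1) = Pow(Pow(Add(101058, Mul(Pow(-211, -1), Add(-211, -14))), Rational(1, 2)), -1) = Pow(Pow(Add(101058, Mul(Rational(-1, 211), -225)), Rational(1, 2)), -1) = Pow(Pow(Add(101058, Rational(225, 211)), Rational(1, 2)), -1) = Pow(Pow(Rational(21323463, 211), Rational(1, 2)), -1) = Pow(Mul(Rational(1, 211), Pow(4499250693, Rational(1, 2))), -1) = Mul(Rational(1, 21323463), Pow(4499250693, Rational(1, 2)))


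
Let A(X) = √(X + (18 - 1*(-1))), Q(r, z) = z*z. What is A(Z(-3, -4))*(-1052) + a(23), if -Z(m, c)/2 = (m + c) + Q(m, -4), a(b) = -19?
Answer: -1071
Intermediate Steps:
Q(r, z) = z²
Z(m, c) = -32 - 2*c - 2*m (Z(m, c) = -2*((m + c) + (-4)²) = -2*((c + m) + 16) = -2*(16 + c + m) = -32 - 2*c - 2*m)
A(X) = √(19 + X) (A(X) = √(X + (18 + 1)) = √(X + 19) = √(19 + X))
A(Z(-3, -4))*(-1052) + a(23) = √(19 + (-32 - 2*(-4) - 2*(-3)))*(-1052) - 19 = √(19 + (-32 + 8 + 6))*(-1052) - 19 = √(19 - 18)*(-1052) - 19 = √1*(-1052) - 19 = 1*(-1052) - 19 = -1052 - 19 = -1071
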